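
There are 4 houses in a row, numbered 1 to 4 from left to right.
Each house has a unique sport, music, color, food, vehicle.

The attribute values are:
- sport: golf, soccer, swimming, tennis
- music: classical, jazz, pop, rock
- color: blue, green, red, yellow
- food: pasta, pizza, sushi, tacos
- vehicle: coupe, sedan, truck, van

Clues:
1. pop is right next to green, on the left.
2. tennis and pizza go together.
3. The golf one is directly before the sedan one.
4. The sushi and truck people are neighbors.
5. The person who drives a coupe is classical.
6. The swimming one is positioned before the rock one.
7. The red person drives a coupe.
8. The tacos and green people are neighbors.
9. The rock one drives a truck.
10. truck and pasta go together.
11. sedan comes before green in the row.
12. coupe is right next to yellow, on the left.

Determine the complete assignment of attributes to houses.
Solution:

House | Sport | Music | Color | Food | Vehicle
----------------------------------------------
  1   | swimming | classical | red | sushi | coupe
  2   | golf | rock | yellow | pasta | truck
  3   | soccer | pop | blue | tacos | sedan
  4   | tennis | jazz | green | pizza | van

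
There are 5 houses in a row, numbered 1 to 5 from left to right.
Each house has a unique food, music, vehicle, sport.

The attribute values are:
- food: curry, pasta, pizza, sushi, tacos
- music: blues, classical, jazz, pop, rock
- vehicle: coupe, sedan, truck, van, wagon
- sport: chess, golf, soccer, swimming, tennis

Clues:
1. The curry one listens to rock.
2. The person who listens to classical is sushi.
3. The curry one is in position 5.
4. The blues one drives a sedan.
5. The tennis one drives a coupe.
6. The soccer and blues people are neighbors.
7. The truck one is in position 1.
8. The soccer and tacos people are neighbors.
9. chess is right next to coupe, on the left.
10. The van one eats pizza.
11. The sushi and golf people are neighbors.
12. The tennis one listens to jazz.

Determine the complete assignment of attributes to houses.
Solution:

House | Food | Music | Vehicle | Sport
--------------------------------------
  1   | sushi | classical | truck | soccer
  2   | tacos | blues | sedan | golf
  3   | pizza | pop | van | chess
  4   | pasta | jazz | coupe | tennis
  5   | curry | rock | wagon | swimming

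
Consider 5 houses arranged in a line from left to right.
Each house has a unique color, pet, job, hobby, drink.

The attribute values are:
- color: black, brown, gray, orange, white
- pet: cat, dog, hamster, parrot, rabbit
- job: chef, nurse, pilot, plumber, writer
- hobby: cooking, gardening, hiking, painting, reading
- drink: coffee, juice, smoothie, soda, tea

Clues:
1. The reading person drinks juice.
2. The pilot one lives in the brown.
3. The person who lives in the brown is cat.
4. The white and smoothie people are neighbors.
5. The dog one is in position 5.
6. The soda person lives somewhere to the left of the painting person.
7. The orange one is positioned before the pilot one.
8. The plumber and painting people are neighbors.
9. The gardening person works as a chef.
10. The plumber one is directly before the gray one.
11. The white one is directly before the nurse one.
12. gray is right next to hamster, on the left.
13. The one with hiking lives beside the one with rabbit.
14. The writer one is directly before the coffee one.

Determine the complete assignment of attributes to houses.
Solution:

House | Color | Pet | Job | Hobby | Drink
-----------------------------------------
  1   | white | parrot | plumber | hiking | soda
  2   | gray | rabbit | nurse | painting | smoothie
  3   | orange | hamster | writer | reading | juice
  4   | brown | cat | pilot | cooking | coffee
  5   | black | dog | chef | gardening | tea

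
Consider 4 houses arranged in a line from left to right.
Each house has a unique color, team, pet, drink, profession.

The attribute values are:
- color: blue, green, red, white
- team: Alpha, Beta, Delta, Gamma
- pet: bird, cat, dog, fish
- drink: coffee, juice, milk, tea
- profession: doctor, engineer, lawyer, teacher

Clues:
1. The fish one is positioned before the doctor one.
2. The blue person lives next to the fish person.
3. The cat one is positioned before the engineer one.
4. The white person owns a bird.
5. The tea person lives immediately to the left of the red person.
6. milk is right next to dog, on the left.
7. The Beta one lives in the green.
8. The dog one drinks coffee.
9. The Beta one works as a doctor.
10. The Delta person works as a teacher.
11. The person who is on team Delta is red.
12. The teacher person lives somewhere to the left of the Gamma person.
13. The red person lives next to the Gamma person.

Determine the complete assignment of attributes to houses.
Solution:

House | Color | Team | Pet | Drink | Profession
-----------------------------------------------
  1   | blue | Alpha | cat | tea | lawyer
  2   | red | Delta | fish | juice | teacher
  3   | white | Gamma | bird | milk | engineer
  4   | green | Beta | dog | coffee | doctor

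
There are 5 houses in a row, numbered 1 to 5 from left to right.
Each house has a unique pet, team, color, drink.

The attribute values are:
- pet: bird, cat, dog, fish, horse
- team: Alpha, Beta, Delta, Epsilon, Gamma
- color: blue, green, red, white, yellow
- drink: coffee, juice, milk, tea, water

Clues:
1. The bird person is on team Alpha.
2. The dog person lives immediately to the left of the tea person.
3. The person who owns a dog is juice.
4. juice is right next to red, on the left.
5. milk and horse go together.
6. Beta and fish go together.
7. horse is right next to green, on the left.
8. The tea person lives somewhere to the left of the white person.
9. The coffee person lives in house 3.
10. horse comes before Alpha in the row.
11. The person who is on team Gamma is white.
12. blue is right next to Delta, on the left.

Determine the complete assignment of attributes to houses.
Solution:

House | Pet | Team | Color | Drink
----------------------------------
  1   | dog | Epsilon | blue | juice
  2   | cat | Delta | red | tea
  3   | fish | Beta | yellow | coffee
  4   | horse | Gamma | white | milk
  5   | bird | Alpha | green | water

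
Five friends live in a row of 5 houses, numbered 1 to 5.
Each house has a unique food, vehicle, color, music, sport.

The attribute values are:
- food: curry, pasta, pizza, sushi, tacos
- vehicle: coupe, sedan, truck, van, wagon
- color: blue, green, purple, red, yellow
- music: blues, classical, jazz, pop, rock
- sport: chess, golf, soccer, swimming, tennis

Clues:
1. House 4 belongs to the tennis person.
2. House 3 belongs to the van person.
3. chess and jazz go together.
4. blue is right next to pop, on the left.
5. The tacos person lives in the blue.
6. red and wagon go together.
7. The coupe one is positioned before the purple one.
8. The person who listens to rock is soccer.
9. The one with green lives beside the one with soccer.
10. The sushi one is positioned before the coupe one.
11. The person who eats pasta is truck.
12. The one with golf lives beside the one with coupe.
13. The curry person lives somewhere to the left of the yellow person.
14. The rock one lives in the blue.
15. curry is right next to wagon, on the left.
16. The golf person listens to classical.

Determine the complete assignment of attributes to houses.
Solution:

House | Food | Vehicle | Color | Music | Sport
----------------------------------------------
  1   | sushi | sedan | green | classical | golf
  2   | tacos | coupe | blue | rock | soccer
  3   | curry | van | purple | pop | swimming
  4   | pizza | wagon | red | blues | tennis
  5   | pasta | truck | yellow | jazz | chess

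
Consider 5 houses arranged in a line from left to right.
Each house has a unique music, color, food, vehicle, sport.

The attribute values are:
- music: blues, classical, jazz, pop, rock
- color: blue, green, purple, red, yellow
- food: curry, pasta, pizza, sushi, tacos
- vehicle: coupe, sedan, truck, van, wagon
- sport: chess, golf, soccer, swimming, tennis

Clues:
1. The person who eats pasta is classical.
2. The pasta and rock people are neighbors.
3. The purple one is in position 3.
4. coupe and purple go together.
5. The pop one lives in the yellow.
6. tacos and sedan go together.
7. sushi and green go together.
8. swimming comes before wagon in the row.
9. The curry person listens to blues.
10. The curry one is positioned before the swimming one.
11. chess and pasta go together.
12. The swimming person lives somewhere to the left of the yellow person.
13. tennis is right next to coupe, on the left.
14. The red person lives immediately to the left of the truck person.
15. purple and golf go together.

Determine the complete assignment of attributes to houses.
Solution:

House | Music | Color | Food | Vehicle | Sport
----------------------------------------------
  1   | classical | red | pasta | van | chess
  2   | rock | green | sushi | truck | tennis
  3   | blues | purple | curry | coupe | golf
  4   | jazz | blue | tacos | sedan | swimming
  5   | pop | yellow | pizza | wagon | soccer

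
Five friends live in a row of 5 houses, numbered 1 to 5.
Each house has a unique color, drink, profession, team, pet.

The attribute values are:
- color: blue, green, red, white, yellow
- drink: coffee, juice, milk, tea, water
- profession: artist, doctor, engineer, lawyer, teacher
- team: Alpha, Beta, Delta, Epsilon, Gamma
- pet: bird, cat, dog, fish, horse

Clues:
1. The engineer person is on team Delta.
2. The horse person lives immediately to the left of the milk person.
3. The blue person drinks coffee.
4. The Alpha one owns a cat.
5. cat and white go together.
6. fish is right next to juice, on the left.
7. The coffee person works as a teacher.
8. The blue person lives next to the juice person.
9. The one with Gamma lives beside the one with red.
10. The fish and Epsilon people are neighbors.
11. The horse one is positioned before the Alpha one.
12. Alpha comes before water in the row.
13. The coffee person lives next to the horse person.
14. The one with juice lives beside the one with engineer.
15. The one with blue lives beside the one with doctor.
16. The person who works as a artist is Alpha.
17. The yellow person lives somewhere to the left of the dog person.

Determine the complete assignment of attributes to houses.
Solution:

House | Color | Drink | Profession | Team | Pet
-----------------------------------------------
  1   | blue | coffee | teacher | Gamma | fish
  2   | red | juice | doctor | Epsilon | horse
  3   | yellow | milk | engineer | Delta | bird
  4   | white | tea | artist | Alpha | cat
  5   | green | water | lawyer | Beta | dog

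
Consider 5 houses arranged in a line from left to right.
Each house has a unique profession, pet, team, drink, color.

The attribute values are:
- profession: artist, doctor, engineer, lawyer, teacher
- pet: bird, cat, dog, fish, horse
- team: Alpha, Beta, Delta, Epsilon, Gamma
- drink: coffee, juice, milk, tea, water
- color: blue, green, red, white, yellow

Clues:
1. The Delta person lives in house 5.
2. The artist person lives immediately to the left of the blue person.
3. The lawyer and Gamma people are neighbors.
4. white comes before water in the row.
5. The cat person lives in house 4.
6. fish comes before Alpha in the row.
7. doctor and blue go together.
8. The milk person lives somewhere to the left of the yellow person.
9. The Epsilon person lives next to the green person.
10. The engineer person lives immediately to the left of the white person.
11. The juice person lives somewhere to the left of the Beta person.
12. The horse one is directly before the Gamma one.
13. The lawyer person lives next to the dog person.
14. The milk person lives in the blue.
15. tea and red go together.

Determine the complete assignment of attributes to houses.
Solution:

House | Profession | Pet | Team | Drink | Color
-----------------------------------------------
  1   | lawyer | horse | Epsilon | tea | red
  2   | engineer | dog | Gamma | juice | green
  3   | artist | fish | Beta | coffee | white
  4   | doctor | cat | Alpha | milk | blue
  5   | teacher | bird | Delta | water | yellow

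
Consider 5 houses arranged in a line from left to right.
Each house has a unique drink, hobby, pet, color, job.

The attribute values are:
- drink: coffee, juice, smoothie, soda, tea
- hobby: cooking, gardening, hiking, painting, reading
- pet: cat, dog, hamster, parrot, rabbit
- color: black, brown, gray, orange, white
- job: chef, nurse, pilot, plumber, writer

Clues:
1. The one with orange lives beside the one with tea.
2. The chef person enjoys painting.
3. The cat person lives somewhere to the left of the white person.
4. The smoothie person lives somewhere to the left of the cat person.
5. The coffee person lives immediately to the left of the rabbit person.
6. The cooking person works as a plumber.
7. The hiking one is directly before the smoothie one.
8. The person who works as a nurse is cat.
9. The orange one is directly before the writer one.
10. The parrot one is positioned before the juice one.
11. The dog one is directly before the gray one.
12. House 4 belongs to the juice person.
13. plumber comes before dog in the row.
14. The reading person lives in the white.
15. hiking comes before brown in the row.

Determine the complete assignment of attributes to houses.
Solution:

House | Drink | Hobby | Pet | Color | Job
-----------------------------------------
  1   | coffee | cooking | parrot | orange | plumber
  2   | tea | hiking | rabbit | black | writer
  3   | smoothie | painting | dog | brown | chef
  4   | juice | gardening | cat | gray | nurse
  5   | soda | reading | hamster | white | pilot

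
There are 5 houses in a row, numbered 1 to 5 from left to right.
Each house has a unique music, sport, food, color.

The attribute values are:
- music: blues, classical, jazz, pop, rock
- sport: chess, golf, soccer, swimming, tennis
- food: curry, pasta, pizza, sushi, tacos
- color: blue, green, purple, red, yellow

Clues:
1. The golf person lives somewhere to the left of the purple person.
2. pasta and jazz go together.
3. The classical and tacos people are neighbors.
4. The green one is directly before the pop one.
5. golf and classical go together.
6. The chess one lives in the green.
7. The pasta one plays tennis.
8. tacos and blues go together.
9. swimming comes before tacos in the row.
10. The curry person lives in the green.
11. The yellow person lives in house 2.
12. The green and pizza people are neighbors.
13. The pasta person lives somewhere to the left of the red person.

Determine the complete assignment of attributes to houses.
Solution:

House | Music | Sport | Food | Color
------------------------------------
  1   | rock | chess | curry | green
  2   | pop | swimming | pizza | yellow
  3   | jazz | tennis | pasta | blue
  4   | classical | golf | sushi | red
  5   | blues | soccer | tacos | purple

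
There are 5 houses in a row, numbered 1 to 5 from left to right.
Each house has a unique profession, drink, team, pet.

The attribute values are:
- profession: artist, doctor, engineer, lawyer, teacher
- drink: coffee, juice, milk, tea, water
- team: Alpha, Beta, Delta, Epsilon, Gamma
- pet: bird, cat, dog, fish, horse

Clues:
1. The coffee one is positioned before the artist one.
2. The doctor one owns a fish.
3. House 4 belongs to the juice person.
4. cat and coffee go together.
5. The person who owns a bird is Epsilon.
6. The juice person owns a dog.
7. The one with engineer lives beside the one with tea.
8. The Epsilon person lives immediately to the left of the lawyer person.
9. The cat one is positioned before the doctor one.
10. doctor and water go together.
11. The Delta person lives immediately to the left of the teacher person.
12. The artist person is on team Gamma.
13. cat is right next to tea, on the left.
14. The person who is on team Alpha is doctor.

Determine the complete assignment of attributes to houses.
Solution:

House | Profession | Drink | Team | Pet
---------------------------------------
  1   | engineer | coffee | Delta | cat
  2   | teacher | tea | Epsilon | bird
  3   | lawyer | milk | Beta | horse
  4   | artist | juice | Gamma | dog
  5   | doctor | water | Alpha | fish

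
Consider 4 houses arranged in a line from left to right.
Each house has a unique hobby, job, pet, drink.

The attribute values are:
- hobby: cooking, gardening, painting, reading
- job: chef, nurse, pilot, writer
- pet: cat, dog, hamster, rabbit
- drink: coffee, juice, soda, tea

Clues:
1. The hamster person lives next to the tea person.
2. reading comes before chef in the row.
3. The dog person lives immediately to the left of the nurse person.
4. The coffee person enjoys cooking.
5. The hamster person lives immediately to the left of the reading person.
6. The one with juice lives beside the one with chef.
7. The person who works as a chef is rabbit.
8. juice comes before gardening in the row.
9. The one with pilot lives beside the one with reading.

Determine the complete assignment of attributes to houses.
Solution:

House | Hobby | Job | Pet | Drink
---------------------------------
  1   | cooking | pilot | hamster | coffee
  2   | reading | writer | dog | tea
  3   | painting | nurse | cat | juice
  4   | gardening | chef | rabbit | soda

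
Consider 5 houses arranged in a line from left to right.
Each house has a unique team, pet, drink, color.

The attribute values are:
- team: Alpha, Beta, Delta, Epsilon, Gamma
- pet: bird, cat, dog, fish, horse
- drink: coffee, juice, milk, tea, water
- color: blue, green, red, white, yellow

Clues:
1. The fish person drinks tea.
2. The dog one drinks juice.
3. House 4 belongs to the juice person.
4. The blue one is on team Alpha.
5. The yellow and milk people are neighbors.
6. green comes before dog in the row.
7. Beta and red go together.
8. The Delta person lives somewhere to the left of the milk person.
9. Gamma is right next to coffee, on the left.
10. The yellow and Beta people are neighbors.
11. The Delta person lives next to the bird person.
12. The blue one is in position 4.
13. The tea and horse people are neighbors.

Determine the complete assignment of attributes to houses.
Solution:

House | Team | Pet | Drink | Color
----------------------------------
  1   | Gamma | fish | tea | green
  2   | Delta | horse | coffee | yellow
  3   | Beta | bird | milk | red
  4   | Alpha | dog | juice | blue
  5   | Epsilon | cat | water | white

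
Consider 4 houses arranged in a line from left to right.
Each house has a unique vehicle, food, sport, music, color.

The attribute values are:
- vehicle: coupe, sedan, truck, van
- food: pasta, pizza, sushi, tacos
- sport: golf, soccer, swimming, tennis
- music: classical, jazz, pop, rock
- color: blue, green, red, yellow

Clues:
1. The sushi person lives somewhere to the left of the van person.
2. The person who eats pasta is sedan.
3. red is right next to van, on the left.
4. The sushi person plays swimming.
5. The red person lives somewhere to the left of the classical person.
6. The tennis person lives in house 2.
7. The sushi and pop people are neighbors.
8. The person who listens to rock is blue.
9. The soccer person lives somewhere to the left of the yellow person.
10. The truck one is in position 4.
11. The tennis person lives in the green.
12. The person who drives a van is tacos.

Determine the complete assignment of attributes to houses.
Solution:

House | Vehicle | Food | Sport | Music | Color
----------------------------------------------
  1   | coupe | sushi | swimming | jazz | red
  2   | van | tacos | tennis | pop | green
  3   | sedan | pasta | soccer | rock | blue
  4   | truck | pizza | golf | classical | yellow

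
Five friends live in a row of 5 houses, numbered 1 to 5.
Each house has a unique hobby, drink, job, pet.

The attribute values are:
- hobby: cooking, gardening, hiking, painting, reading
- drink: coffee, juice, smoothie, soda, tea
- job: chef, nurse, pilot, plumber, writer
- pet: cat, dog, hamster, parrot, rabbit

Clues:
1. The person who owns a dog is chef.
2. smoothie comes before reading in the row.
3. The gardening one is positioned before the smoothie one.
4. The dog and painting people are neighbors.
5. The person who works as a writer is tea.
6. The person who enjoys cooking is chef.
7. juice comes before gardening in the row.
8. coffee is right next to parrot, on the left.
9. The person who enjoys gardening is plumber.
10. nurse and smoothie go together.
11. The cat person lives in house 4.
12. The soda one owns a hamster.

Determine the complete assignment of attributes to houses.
Solution:

House | Hobby | Drink | Job | Pet
---------------------------------
  1   | cooking | coffee | chef | dog
  2   | painting | juice | pilot | parrot
  3   | gardening | soda | plumber | hamster
  4   | hiking | smoothie | nurse | cat
  5   | reading | tea | writer | rabbit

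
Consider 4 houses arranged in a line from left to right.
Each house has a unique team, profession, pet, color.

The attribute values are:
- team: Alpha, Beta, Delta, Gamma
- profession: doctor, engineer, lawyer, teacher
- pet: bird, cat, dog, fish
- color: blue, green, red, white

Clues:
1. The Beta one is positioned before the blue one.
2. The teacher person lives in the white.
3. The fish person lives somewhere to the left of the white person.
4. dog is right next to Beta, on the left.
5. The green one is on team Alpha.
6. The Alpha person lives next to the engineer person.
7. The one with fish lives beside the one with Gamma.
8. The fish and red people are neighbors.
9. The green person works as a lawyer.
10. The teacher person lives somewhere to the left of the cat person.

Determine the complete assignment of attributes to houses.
Solution:

House | Team | Profession | Pet | Color
---------------------------------------
  1   | Alpha | lawyer | fish | green
  2   | Gamma | engineer | dog | red
  3   | Beta | teacher | bird | white
  4   | Delta | doctor | cat | blue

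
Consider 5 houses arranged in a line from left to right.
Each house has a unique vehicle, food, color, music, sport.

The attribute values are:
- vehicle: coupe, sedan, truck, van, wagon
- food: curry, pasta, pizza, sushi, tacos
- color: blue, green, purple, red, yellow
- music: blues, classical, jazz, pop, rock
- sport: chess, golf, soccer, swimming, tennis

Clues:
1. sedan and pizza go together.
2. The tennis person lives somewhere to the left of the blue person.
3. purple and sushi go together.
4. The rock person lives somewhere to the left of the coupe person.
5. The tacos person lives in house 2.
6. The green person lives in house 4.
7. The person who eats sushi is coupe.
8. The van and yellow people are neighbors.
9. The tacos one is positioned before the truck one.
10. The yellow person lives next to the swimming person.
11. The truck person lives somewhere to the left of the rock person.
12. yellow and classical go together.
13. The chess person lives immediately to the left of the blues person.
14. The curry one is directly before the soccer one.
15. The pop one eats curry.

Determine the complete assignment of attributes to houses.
Solution:

House | Vehicle | Food | Color | Music | Sport
----------------------------------------------
  1   | van | curry | red | pop | tennis
  2   | wagon | tacos | yellow | classical | soccer
  3   | truck | pasta | blue | jazz | swimming
  4   | sedan | pizza | green | rock | chess
  5   | coupe | sushi | purple | blues | golf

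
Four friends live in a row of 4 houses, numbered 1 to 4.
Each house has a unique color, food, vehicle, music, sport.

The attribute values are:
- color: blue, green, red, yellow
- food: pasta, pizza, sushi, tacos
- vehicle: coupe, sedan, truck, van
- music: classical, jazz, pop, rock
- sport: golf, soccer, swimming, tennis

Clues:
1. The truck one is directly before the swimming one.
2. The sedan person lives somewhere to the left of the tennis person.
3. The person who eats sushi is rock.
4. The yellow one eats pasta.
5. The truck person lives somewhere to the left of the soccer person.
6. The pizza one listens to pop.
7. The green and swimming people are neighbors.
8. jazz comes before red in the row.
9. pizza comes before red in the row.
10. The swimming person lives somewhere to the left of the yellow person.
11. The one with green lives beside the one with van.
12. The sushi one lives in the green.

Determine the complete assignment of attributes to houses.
Solution:

House | Color | Food | Vehicle | Music | Sport
----------------------------------------------
  1   | green | sushi | truck | rock | golf
  2   | blue | pizza | van | pop | swimming
  3   | yellow | pasta | sedan | jazz | soccer
  4   | red | tacos | coupe | classical | tennis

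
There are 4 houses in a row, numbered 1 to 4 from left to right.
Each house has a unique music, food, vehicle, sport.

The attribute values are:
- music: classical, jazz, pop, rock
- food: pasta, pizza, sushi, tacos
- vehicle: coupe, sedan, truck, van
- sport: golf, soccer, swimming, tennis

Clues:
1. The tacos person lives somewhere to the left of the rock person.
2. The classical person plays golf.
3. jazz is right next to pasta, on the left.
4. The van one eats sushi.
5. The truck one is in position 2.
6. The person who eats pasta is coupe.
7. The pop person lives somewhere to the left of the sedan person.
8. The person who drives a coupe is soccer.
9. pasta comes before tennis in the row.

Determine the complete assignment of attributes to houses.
Solution:

House | Music | Food | Vehicle | Sport
--------------------------------------
  1   | classical | sushi | van | golf
  2   | jazz | tacos | truck | swimming
  3   | pop | pasta | coupe | soccer
  4   | rock | pizza | sedan | tennis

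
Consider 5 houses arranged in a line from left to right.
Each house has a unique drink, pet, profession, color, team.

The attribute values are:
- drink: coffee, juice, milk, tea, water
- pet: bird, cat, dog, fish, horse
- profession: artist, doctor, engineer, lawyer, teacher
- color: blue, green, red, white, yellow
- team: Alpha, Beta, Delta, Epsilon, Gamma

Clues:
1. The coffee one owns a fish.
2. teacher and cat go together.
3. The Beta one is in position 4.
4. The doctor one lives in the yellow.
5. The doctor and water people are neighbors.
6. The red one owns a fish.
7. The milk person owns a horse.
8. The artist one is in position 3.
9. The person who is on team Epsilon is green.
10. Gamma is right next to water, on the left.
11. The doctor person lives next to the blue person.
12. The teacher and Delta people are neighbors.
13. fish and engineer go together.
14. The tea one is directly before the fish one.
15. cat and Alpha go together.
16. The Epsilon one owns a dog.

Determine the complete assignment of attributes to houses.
Solution:

House | Drink | Pet | Profession | Color | Team
-----------------------------------------------
  1   | milk | horse | doctor | yellow | Gamma
  2   | water | cat | teacher | blue | Alpha
  3   | tea | bird | artist | white | Delta
  4   | coffee | fish | engineer | red | Beta
  5   | juice | dog | lawyer | green | Epsilon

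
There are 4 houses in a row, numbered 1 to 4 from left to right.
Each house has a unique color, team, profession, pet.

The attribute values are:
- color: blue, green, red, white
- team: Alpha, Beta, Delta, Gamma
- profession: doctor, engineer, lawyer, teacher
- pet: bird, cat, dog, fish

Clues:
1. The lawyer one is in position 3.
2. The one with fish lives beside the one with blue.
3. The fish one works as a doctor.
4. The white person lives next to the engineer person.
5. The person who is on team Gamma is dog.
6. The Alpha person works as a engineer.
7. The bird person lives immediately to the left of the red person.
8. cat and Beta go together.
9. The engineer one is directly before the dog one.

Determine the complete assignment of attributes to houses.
Solution:

House | Color | Team | Profession | Pet
---------------------------------------
  1   | white | Delta | doctor | fish
  2   | blue | Alpha | engineer | bird
  3   | red | Gamma | lawyer | dog
  4   | green | Beta | teacher | cat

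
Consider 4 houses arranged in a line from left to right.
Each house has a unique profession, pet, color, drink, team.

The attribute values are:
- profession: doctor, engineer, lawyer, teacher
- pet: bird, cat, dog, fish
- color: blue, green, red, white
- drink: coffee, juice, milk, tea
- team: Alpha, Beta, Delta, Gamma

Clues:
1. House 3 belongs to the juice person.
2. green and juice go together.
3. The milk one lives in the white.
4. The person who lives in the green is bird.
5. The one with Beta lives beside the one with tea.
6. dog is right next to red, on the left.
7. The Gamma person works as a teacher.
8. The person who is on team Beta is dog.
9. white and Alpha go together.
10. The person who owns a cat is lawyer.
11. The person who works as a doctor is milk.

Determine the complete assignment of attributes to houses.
Solution:

House | Profession | Pet | Color | Drink | Team
-----------------------------------------------
  1   | engineer | dog | blue | coffee | Beta
  2   | lawyer | cat | red | tea | Delta
  3   | teacher | bird | green | juice | Gamma
  4   | doctor | fish | white | milk | Alpha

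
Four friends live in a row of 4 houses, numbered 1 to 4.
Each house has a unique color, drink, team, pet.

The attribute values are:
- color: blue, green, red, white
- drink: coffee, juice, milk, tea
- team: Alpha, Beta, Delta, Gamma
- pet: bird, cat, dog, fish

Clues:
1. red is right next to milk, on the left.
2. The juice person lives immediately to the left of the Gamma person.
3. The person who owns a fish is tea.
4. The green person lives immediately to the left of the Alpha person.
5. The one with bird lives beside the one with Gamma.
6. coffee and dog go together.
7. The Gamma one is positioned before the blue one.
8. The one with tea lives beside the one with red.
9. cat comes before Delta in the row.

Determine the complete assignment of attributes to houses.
Solution:

House | Color | Drink | Team | Pet
----------------------------------
  1   | green | tea | Beta | fish
  2   | red | juice | Alpha | bird
  3   | white | milk | Gamma | cat
  4   | blue | coffee | Delta | dog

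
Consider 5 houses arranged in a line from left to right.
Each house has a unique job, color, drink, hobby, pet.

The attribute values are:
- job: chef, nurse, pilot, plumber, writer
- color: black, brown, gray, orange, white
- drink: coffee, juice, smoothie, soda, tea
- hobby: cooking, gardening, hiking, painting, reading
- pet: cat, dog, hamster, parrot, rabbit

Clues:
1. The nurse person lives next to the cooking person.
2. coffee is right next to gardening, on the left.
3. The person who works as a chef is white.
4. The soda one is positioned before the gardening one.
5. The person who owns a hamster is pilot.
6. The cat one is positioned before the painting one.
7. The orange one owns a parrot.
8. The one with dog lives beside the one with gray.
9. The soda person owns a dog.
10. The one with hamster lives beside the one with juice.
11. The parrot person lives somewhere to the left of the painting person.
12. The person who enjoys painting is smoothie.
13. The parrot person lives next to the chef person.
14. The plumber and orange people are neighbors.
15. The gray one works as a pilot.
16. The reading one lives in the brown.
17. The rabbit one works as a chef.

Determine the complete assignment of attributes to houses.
Solution:

House | Job | Color | Drink | Hobby | Pet
-----------------------------------------
  1   | nurse | brown | soda | reading | dog
  2   | pilot | gray | coffee | cooking | hamster
  3   | plumber | black | juice | gardening | cat
  4   | writer | orange | tea | hiking | parrot
  5   | chef | white | smoothie | painting | rabbit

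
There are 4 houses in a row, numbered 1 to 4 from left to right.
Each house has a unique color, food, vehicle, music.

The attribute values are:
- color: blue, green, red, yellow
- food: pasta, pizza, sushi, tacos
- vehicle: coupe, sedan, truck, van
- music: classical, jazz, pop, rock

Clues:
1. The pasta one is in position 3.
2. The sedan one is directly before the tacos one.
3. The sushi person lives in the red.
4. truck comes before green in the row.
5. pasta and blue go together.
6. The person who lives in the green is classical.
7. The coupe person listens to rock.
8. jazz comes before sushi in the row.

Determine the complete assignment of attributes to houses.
Solution:

House | Color | Food | Vehicle | Music
--------------------------------------
  1   | yellow | pizza | truck | jazz
  2   | red | sushi | coupe | rock
  3   | blue | pasta | sedan | pop
  4   | green | tacos | van | classical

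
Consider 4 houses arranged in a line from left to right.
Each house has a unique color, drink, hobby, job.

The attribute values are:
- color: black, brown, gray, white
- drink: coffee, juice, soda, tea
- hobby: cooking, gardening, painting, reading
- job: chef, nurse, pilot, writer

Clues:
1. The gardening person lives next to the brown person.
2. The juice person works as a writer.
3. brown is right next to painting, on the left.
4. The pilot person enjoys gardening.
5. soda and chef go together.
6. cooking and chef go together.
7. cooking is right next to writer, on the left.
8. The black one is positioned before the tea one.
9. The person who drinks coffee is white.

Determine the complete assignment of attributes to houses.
Solution:

House | Color | Drink | Hobby | Job
-----------------------------------
  1   | white | coffee | gardening | pilot
  2   | brown | soda | cooking | chef
  3   | black | juice | painting | writer
  4   | gray | tea | reading | nurse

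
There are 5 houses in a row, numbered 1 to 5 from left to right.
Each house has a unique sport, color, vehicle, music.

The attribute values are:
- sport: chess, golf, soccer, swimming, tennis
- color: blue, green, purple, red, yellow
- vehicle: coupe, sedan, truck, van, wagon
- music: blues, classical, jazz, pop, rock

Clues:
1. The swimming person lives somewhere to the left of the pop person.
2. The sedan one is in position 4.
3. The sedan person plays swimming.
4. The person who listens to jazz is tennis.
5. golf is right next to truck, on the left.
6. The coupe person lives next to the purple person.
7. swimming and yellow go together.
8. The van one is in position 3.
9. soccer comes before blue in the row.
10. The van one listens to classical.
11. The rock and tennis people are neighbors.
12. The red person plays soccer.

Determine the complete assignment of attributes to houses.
Solution:

House | Sport | Color | Vehicle | Music
---------------------------------------
  1   | golf | green | coupe | rock
  2   | tennis | purple | truck | jazz
  3   | soccer | red | van | classical
  4   | swimming | yellow | sedan | blues
  5   | chess | blue | wagon | pop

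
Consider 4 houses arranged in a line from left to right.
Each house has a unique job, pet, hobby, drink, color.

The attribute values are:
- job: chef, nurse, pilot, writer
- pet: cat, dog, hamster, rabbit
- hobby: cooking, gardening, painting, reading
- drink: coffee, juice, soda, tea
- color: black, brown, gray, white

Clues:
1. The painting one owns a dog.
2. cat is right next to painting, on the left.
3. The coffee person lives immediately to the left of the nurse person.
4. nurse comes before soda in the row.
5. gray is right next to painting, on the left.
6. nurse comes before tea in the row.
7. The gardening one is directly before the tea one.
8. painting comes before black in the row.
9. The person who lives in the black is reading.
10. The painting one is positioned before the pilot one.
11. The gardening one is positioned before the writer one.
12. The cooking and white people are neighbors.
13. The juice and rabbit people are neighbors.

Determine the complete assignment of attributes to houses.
Solution:

House | Job | Pet | Hobby | Drink | Color
-----------------------------------------
  1   | chef | cat | cooking | coffee | gray
  2   | nurse | dog | painting | juice | white
  3   | pilot | rabbit | gardening | soda | brown
  4   | writer | hamster | reading | tea | black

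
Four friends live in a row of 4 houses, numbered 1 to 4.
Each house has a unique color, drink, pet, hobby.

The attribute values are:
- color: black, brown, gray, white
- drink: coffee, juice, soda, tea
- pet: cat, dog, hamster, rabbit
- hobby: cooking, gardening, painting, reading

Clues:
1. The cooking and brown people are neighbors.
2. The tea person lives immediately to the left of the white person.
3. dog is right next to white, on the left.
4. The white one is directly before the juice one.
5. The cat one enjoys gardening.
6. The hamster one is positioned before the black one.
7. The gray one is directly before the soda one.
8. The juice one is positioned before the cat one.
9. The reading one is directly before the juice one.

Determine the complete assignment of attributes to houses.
Solution:

House | Color | Drink | Pet | Hobby
-----------------------------------
  1   | gray | tea | dog | painting
  2   | white | soda | hamster | reading
  3   | black | juice | rabbit | cooking
  4   | brown | coffee | cat | gardening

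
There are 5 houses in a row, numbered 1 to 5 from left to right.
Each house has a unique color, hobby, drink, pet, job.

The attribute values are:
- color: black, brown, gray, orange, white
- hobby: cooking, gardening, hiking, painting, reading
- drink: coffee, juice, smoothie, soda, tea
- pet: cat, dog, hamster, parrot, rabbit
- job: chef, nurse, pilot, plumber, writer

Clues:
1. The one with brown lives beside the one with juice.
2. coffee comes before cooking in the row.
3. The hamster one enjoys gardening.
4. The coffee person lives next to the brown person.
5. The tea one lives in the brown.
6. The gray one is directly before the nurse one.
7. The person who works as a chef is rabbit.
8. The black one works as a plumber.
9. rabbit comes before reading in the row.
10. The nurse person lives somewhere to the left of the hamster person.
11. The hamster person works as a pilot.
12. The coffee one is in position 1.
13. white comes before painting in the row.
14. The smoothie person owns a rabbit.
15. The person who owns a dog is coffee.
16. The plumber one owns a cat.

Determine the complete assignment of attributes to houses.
Solution:

House | Color | Hobby | Drink | Pet | Job
-----------------------------------------
  1   | gray | hiking | coffee | dog | writer
  2   | brown | cooking | tea | parrot | nurse
  3   | white | gardening | juice | hamster | pilot
  4   | orange | painting | smoothie | rabbit | chef
  5   | black | reading | soda | cat | plumber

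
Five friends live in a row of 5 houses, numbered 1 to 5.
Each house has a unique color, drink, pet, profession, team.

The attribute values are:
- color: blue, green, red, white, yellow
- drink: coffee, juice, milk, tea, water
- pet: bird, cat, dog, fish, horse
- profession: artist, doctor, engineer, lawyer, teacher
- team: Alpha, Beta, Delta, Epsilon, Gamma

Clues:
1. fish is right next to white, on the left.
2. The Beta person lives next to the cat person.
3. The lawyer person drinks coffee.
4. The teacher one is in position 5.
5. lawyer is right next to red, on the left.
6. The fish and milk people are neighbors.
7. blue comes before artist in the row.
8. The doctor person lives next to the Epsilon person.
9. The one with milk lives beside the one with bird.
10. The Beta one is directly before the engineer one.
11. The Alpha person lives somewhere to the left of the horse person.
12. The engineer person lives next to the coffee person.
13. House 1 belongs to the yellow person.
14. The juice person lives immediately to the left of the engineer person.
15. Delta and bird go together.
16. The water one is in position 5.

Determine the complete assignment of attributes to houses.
Solution:

House | Color | Drink | Pet | Profession | Team
-----------------------------------------------
  1   | yellow | juice | fish | doctor | Beta
  2   | white | milk | cat | engineer | Epsilon
  3   | blue | coffee | bird | lawyer | Delta
  4   | red | tea | dog | artist | Alpha
  5   | green | water | horse | teacher | Gamma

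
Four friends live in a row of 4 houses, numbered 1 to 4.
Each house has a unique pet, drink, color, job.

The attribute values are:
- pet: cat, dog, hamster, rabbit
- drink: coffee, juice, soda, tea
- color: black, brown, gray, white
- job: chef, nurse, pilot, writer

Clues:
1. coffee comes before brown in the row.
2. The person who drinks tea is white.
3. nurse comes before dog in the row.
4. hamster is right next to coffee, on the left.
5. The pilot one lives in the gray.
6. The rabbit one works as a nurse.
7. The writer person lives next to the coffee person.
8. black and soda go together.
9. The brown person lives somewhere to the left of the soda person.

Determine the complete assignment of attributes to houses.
Solution:

House | Pet | Drink | Color | Job
---------------------------------
  1   | hamster | tea | white | writer
  2   | cat | coffee | gray | pilot
  3   | rabbit | juice | brown | nurse
  4   | dog | soda | black | chef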